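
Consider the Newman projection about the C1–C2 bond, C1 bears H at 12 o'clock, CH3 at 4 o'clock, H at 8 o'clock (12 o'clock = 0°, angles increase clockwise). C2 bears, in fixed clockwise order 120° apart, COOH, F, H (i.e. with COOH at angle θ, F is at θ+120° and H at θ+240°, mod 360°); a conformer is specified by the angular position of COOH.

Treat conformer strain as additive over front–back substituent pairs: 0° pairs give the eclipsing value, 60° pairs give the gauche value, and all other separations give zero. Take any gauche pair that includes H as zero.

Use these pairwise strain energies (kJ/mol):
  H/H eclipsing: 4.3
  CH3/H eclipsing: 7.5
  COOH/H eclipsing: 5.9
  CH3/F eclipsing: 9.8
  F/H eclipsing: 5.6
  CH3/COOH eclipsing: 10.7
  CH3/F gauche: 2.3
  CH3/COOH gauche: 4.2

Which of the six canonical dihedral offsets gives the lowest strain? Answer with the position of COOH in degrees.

COOH at 0° (eclipsed): H–COOH eclipsed, CH3–F eclipsed, H–H eclipsed; 5.9 + 9.8 + 4.3 = 20.0 kJ/mol.
COOH at 60° (staggered): CH3–COOH gauche, CH3–F gauche; 4.2 + 2.3 = 6.5 kJ/mol.
COOH at 120° (eclipsed): H–H eclipsed, CH3–COOH eclipsed, H–F eclipsed; 4.3 + 10.7 + 5.6 = 20.6 kJ/mol.
COOH at 180° (staggered): CH3–COOH gauche; 4.2 = 4.2 kJ/mol.
COOH at 240° (eclipsed): H–F eclipsed, CH3–H eclipsed, H–COOH eclipsed; 5.6 + 7.5 + 5.9 = 19.0 kJ/mol.
COOH at 300° (staggered): CH3–F gauche; 2.3 = 2.3 kJ/mol.
The minimum (2.3 kJ/mol) occurs with COOH at 300°.

300°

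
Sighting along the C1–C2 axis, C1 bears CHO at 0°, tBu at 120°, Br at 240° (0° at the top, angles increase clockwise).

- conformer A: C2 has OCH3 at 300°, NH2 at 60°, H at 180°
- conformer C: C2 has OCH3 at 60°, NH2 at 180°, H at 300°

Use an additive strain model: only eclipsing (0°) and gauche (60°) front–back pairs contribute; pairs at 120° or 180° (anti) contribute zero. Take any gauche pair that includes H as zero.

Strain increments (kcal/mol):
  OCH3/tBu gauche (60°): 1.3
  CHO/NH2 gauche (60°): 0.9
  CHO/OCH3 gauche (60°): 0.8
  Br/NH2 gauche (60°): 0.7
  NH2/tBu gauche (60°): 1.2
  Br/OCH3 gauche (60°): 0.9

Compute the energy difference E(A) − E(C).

-0.2 kcal/mol

A is staggered. CHO at 0° is gauche with OCH3 at 300° (0.8); CHO at 0° is gauche with NH2 at 60° (0.9); tBu at 120° is gauche with NH2 at 60° (1.2); Br at 240° is gauche with OCH3 at 300° (0.9). Total 3.8 kcal/mol.
C is staggered. CHO at 0° is gauche with OCH3 at 60° (0.8); tBu at 120° is gauche with OCH3 at 60° (1.3); tBu at 120° is gauche with NH2 at 180° (1.2); Br at 240° is gauche with NH2 at 180° (0.7). Total 4.0 kcal/mol.
E(A) − E(C) = 3.8 − 4.0 = -0.2 kcal/mol.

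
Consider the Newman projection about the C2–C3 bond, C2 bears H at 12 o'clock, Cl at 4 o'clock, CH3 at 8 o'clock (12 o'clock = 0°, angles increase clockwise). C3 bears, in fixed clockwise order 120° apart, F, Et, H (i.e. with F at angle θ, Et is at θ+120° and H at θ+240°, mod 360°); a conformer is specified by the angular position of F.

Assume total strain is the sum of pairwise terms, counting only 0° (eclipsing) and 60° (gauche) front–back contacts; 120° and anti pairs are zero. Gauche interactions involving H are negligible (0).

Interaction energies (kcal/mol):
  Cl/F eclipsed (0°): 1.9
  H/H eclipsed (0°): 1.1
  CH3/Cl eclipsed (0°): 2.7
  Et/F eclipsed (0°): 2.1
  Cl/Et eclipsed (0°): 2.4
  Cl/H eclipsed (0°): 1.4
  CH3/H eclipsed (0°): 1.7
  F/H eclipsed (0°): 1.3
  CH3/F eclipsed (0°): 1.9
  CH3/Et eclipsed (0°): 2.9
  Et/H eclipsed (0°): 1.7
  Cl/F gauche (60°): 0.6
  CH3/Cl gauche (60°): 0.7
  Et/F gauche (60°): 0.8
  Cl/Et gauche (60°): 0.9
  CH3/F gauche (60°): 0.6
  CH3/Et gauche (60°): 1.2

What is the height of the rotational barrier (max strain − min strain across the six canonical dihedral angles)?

4.4 kcal/mol

F at 0° (eclipsed): H(0°)/F(0°) eclipsed 1.3; Cl(120°)/Et(120°) eclipsed 2.4; CH3(240°)/H(240°) eclipsed 1.7 → 5.4 kcal/mol.
F at 60° (staggered): Cl(120°)/F(60°) gauche 0.6; Cl(120°)/Et(180°) gauche 0.9; CH3(240°)/Et(180°) gauche 1.2 → 2.7 kcal/mol.
F at 120° (eclipsed): H(0°)/H(0°) eclipsed 1.1; Cl(120°)/F(120°) eclipsed 1.9; CH3(240°)/Et(240°) eclipsed 2.9 → 5.9 kcal/mol.
F at 180° (staggered): Cl(120°)/F(180°) gauche 0.6; CH3(240°)/F(180°) gauche 0.6; CH3(240°)/Et(300°) gauche 1.2 → 2.4 kcal/mol.
F at 240° (eclipsed): H(0°)/Et(0°) eclipsed 1.7; Cl(120°)/H(120°) eclipsed 1.4; CH3(240°)/F(240°) eclipsed 1.9 → 5.0 kcal/mol.
F at 300° (staggered): Cl(120°)/Et(60°) gauche 0.9; CH3(240°)/F(300°) gauche 0.6 → 1.5 kcal/mol.
Max at 120° (5.9 kcal/mol), min at 300° (1.5 kcal/mol); barrier = 4.4 kcal/mol.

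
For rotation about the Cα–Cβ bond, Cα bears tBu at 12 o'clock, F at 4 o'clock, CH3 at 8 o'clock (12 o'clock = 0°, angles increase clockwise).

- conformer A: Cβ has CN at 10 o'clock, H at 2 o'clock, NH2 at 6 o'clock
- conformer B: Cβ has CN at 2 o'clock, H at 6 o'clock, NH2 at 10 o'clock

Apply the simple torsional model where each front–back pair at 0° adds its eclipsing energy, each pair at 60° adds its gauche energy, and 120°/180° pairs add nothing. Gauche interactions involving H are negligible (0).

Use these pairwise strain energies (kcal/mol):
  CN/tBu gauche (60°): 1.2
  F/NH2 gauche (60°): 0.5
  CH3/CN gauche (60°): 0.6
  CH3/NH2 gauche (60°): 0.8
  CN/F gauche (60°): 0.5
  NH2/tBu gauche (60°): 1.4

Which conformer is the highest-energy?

A (staggered): tBu(0°)/CN(300°) gauche 1.2; F(120°)/NH2(180°) gauche 0.5; CH3(240°)/CN(300°) gauche 0.6; CH3(240°)/NH2(180°) gauche 0.8 → 3.1 kcal/mol.
B (staggered): tBu(0°)/CN(60°) gauche 1.2; tBu(0°)/NH2(300°) gauche 1.4; F(120°)/CN(60°) gauche 0.5; CH3(240°)/NH2(300°) gauche 0.8 → 3.9 kcal/mol.
B has the highest total (3.9 kcal/mol).

B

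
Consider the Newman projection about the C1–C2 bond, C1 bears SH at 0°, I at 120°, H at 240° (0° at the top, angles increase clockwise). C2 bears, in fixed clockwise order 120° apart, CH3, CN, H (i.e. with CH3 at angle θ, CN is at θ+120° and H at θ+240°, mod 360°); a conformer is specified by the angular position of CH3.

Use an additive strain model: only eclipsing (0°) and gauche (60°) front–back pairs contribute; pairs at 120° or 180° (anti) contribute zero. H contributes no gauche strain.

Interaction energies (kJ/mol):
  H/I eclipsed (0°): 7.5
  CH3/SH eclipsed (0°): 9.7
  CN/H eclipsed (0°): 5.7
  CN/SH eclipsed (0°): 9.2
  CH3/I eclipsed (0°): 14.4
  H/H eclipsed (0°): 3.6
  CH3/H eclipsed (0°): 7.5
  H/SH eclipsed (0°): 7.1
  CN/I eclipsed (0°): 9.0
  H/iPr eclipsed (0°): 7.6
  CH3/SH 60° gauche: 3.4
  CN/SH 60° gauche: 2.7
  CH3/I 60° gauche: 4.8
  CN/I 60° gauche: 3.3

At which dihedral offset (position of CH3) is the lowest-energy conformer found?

180°

CH3 at 0° (eclipsed): SH–CH3 eclipsed, I–CN eclipsed, H–H eclipsed; 9.7 + 9.0 + 3.6 = 22.3 kJ/mol.
CH3 at 60° (staggered): SH–CH3 gauche, I–CH3 gauche, I–CN gauche; 3.4 + 4.8 + 3.3 = 11.5 kJ/mol.
CH3 at 120° (eclipsed): SH–H eclipsed, I–CH3 eclipsed, H–CN eclipsed; 7.1 + 14.4 + 5.7 = 27.2 kJ/mol.
CH3 at 180° (staggered): SH–CN gauche, I–CH3 gauche; 2.7 + 4.8 = 7.5 kJ/mol.
CH3 at 240° (eclipsed): SH–CN eclipsed, I–H eclipsed, H–CH3 eclipsed; 9.2 + 7.5 + 7.5 = 24.2 kJ/mol.
CH3 at 300° (staggered): SH–CH3 gauche, SH–CN gauche, I–CN gauche; 3.4 + 2.7 + 3.3 = 9.4 kJ/mol.
The minimum (7.5 kJ/mol) occurs with CH3 at 180°.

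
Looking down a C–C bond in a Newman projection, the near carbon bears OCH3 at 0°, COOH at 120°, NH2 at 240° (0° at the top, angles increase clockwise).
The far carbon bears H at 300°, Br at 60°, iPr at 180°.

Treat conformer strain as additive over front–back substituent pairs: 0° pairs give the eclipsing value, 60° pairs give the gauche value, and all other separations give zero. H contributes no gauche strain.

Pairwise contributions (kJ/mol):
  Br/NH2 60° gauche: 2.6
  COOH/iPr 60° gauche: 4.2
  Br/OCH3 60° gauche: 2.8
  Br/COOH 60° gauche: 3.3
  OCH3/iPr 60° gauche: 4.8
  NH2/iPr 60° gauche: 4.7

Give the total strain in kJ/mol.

This conformer is staggered. OCH3 at 0° is gauche with Br at 60° (2.8); COOH at 120° is gauche with Br at 60° (3.3); COOH at 120° is gauche with iPr at 180° (4.2); NH2 at 240° is gauche with iPr at 180° (4.7). Total 15.0 kJ/mol.

15.0 kJ/mol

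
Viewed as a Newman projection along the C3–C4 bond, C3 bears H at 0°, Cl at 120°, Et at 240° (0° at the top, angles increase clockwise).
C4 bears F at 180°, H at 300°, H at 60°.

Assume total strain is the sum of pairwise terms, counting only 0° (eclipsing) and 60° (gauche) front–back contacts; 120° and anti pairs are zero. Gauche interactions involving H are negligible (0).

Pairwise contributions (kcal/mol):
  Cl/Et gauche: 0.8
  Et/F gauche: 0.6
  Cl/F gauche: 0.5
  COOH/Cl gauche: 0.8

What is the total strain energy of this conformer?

This conformer (staggered): Cl–F gauche, Et–F gauche; 0.5 + 0.6 = 1.1 kcal/mol.

1.1 kcal/mol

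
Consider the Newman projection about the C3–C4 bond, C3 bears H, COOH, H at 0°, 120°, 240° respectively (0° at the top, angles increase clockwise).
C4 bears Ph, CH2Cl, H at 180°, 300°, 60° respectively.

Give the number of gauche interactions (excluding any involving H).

Non-H gauche pairs: COOH(120°)/Ph(180°) — 1 interaction.

1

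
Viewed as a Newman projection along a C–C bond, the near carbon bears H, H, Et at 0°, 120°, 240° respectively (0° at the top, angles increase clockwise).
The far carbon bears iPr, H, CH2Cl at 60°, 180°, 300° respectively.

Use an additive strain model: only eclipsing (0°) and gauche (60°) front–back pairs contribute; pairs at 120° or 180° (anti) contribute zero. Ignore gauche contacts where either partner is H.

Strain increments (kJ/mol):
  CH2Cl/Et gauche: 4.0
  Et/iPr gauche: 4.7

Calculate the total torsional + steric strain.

This conformer is staggered. Et at 240° is gauche with CH2Cl at 300° (4.0). Total 4.0 kJ/mol.

4.0 kJ/mol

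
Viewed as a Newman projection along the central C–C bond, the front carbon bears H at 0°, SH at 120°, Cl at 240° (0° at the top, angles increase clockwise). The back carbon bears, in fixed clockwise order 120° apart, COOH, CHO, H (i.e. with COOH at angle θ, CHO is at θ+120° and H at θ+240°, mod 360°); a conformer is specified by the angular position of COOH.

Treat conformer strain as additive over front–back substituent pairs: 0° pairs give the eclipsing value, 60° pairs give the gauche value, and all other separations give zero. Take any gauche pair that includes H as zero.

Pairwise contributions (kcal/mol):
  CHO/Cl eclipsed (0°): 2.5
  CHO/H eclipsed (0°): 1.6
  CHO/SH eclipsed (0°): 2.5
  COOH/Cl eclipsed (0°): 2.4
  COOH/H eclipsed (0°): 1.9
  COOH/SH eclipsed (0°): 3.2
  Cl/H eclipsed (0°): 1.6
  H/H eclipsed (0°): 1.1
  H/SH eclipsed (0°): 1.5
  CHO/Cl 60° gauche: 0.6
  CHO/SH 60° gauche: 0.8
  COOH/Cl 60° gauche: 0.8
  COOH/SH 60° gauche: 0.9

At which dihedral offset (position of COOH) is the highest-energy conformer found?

COOH at 0° (eclipsed): H–COOH eclipsed, SH–CHO eclipsed, Cl–H eclipsed; 1.9 + 2.5 + 1.6 = 6.0 kcal/mol.
COOH at 60° (staggered): SH–COOH gauche, SH–CHO gauche, Cl–CHO gauche; 0.9 + 0.8 + 0.6 = 2.3 kcal/mol.
COOH at 120° (eclipsed): H–H eclipsed, SH–COOH eclipsed, Cl–CHO eclipsed; 1.1 + 3.2 + 2.5 = 6.8 kcal/mol.
COOH at 180° (staggered): SH–COOH gauche, Cl–COOH gauche, Cl–CHO gauche; 0.9 + 0.8 + 0.6 = 2.3 kcal/mol.
COOH at 240° (eclipsed): H–CHO eclipsed, SH–H eclipsed, Cl–COOH eclipsed; 1.6 + 1.5 + 2.4 = 5.5 kcal/mol.
COOH at 300° (staggered): SH–CHO gauche, Cl–COOH gauche; 0.8 + 0.8 = 1.6 kcal/mol.
The maximum (6.8 kcal/mol) occurs with COOH at 120°.

120°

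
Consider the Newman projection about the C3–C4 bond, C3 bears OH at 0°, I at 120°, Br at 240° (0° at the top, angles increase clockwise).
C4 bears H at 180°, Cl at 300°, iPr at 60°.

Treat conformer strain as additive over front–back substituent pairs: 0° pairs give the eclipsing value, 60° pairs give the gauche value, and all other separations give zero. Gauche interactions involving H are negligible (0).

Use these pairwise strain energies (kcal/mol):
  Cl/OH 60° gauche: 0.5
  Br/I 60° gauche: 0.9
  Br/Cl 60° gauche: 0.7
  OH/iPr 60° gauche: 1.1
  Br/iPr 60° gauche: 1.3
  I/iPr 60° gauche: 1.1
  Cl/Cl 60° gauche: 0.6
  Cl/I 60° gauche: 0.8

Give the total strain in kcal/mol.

This conformer (staggered): OH–Cl gauche, OH–iPr gauche, I–iPr gauche, Br–Cl gauche; 0.5 + 1.1 + 1.1 + 0.7 = 3.4 kcal/mol.

3.4 kcal/mol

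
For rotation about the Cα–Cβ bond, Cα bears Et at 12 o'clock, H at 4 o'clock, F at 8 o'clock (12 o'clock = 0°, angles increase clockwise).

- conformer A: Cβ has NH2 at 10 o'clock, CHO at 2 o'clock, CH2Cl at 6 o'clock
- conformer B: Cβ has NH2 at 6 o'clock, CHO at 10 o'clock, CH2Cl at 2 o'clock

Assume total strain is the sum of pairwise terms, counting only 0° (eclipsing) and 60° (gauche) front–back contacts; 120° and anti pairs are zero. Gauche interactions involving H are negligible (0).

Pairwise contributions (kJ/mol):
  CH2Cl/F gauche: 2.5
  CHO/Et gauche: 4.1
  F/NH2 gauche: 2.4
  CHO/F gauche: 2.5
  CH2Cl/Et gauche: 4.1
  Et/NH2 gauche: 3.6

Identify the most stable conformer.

A (staggered): Et(0°)/NH2(300°) gauche 3.6; Et(0°)/CHO(60°) gauche 4.1; F(240°)/NH2(300°) gauche 2.4; F(240°)/CH2Cl(180°) gauche 2.5 → 12.6 kJ/mol.
B (staggered): Et(0°)/CHO(300°) gauche 4.1; Et(0°)/CH2Cl(60°) gauche 4.1; F(240°)/NH2(180°) gauche 2.4; F(240°)/CHO(300°) gauche 2.5 → 13.1 kJ/mol.
A has the lowest total (12.6 kJ/mol).

A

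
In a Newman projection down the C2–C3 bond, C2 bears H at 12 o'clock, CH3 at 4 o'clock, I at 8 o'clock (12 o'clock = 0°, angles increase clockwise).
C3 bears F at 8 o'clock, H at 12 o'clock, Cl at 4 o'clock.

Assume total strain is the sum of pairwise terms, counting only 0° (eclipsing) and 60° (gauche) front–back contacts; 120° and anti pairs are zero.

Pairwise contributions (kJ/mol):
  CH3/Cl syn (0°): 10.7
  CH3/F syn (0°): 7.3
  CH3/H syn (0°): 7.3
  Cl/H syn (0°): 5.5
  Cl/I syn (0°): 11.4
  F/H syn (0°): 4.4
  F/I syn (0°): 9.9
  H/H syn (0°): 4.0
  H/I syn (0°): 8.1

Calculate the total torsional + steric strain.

This conformer (eclipsed): H(0°)/H(0°) eclipsed 4.0; CH3(120°)/Cl(120°) eclipsed 10.7; I(240°)/F(240°) eclipsed 9.9 → 24.6 kJ/mol.

24.6 kJ/mol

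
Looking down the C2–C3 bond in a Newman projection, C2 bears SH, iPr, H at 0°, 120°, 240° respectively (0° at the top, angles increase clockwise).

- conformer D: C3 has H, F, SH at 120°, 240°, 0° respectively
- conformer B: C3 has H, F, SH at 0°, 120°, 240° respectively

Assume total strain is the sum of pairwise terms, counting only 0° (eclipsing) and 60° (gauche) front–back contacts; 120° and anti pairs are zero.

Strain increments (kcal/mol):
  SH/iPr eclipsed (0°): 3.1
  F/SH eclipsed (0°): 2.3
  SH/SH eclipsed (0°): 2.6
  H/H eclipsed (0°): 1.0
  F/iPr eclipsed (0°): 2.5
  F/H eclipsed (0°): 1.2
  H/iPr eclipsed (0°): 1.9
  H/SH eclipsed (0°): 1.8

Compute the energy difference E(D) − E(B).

-0.4 kcal/mol

D (eclipsed): SH–SH eclipsed, iPr–H eclipsed, H–F eclipsed; 2.6 + 1.9 + 1.2 = 5.7 kcal/mol.
B (eclipsed): SH–H eclipsed, iPr–F eclipsed, H–SH eclipsed; 1.8 + 2.5 + 1.8 = 6.1 kcal/mol.
E(D) − E(B) = 5.7 − 6.1 = -0.4 kcal/mol.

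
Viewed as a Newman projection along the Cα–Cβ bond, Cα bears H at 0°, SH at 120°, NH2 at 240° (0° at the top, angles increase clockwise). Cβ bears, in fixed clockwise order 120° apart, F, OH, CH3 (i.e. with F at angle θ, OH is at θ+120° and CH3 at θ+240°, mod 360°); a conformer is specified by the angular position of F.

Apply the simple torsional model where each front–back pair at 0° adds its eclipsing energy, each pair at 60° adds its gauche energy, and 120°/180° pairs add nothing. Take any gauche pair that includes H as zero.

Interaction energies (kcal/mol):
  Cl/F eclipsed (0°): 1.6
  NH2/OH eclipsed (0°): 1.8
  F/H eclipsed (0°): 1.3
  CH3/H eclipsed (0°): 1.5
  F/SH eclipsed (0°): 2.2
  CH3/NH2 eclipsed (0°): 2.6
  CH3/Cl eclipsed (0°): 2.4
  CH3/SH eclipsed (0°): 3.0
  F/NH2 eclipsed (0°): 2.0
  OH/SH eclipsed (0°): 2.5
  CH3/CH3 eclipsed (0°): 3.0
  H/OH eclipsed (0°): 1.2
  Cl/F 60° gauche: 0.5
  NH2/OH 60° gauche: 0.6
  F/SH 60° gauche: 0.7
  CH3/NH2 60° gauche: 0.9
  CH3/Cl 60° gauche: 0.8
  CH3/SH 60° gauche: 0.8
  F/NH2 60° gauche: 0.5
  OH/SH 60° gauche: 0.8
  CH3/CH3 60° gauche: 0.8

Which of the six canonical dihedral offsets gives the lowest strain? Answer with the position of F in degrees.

180°

F at 0° (eclipsed): H–F eclipsed, SH–OH eclipsed, NH2–CH3 eclipsed; 1.3 + 2.5 + 2.6 = 6.4 kcal/mol.
F at 60° (staggered): SH–F gauche, SH–OH gauche, NH2–OH gauche, NH2–CH3 gauche; 0.7 + 0.8 + 0.6 + 0.9 = 3.0 kcal/mol.
F at 120° (eclipsed): H–CH3 eclipsed, SH–F eclipsed, NH2–OH eclipsed; 1.5 + 2.2 + 1.8 = 5.5 kcal/mol.
F at 180° (staggered): SH–F gauche, SH–CH3 gauche, NH2–F gauche, NH2–OH gauche; 0.7 + 0.8 + 0.5 + 0.6 = 2.6 kcal/mol.
F at 240° (eclipsed): H–OH eclipsed, SH–CH3 eclipsed, NH2–F eclipsed; 1.2 + 3.0 + 2.0 = 6.2 kcal/mol.
F at 300° (staggered): SH–OH gauche, SH–CH3 gauche, NH2–F gauche, NH2–CH3 gauche; 0.8 + 0.8 + 0.5 + 0.9 = 3.0 kcal/mol.
The minimum (2.6 kcal/mol) occurs with F at 180°.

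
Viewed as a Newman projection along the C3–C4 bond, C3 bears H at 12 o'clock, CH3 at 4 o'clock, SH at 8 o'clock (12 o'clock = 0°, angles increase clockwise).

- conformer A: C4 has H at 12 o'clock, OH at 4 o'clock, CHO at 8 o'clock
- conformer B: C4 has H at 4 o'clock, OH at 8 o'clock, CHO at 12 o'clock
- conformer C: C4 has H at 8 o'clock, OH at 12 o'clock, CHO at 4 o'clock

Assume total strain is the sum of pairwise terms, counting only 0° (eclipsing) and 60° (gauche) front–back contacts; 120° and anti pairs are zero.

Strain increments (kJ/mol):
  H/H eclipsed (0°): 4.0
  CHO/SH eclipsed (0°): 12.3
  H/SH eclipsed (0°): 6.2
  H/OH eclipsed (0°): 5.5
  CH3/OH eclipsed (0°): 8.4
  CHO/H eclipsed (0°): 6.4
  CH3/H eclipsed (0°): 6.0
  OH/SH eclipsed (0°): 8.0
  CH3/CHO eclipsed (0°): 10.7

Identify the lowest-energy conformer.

B

A (eclipsed): H–H eclipsed, CH3–OH eclipsed, SH–CHO eclipsed; 4.0 + 8.4 + 12.3 = 24.7 kJ/mol.
B (eclipsed): H–CHO eclipsed, CH3–H eclipsed, SH–OH eclipsed; 6.4 + 6.0 + 8.0 = 20.4 kJ/mol.
C (eclipsed): H–OH eclipsed, CH3–CHO eclipsed, SH–H eclipsed; 5.5 + 10.7 + 6.2 = 22.4 kJ/mol.
B has the lowest total (20.4 kJ/mol).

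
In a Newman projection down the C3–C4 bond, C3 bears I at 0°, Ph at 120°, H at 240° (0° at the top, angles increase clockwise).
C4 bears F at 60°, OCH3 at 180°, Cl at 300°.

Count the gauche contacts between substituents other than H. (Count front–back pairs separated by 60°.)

Non-H gauche pairs: I(0°)/F(60°); I(0°)/Cl(300°); Ph(120°)/F(60°); Ph(120°)/OCH3(180°) — 4 interactions.

4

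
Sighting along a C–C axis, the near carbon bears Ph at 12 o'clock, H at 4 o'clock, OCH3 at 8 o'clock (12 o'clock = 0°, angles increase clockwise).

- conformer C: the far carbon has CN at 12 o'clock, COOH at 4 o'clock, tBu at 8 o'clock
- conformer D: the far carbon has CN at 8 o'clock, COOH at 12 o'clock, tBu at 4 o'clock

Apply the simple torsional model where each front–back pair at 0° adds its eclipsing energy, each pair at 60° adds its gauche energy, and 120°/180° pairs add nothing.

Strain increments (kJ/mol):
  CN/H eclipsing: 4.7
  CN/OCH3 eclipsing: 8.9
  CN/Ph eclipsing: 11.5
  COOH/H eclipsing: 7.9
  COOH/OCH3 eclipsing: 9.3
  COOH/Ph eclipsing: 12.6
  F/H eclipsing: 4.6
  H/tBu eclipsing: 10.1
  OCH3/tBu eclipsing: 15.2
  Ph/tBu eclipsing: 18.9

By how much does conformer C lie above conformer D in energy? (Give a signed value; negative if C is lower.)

C (eclipsed): Ph(0°)/CN(0°) eclipsed 11.5; H(120°)/COOH(120°) eclipsed 7.9; OCH3(240°)/tBu(240°) eclipsed 15.2 → 34.6 kJ/mol.
D (eclipsed): Ph(0°)/COOH(0°) eclipsed 12.6; H(120°)/tBu(120°) eclipsed 10.1; OCH3(240°)/CN(240°) eclipsed 8.9 → 31.6 kJ/mol.
E(C) − E(D) = 34.6 − 31.6 = +3.0 kJ/mol.

+3.0 kJ/mol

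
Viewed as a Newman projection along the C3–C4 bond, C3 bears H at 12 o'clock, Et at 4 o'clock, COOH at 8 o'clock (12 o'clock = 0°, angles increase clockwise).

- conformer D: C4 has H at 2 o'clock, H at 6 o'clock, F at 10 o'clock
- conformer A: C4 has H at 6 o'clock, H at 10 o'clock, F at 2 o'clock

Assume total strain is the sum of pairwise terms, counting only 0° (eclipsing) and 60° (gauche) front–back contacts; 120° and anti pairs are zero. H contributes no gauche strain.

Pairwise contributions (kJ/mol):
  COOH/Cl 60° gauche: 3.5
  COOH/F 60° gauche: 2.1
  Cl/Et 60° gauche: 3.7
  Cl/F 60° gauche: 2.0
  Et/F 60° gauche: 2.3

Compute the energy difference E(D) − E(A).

-0.2 kJ/mol

D (staggered): COOH(240°)/F(300°) gauche 2.1 → 2.1 kJ/mol.
A (staggered): Et(120°)/F(60°) gauche 2.3 → 2.3 kJ/mol.
E(D) − E(A) = 2.1 − 2.3 = -0.2 kJ/mol.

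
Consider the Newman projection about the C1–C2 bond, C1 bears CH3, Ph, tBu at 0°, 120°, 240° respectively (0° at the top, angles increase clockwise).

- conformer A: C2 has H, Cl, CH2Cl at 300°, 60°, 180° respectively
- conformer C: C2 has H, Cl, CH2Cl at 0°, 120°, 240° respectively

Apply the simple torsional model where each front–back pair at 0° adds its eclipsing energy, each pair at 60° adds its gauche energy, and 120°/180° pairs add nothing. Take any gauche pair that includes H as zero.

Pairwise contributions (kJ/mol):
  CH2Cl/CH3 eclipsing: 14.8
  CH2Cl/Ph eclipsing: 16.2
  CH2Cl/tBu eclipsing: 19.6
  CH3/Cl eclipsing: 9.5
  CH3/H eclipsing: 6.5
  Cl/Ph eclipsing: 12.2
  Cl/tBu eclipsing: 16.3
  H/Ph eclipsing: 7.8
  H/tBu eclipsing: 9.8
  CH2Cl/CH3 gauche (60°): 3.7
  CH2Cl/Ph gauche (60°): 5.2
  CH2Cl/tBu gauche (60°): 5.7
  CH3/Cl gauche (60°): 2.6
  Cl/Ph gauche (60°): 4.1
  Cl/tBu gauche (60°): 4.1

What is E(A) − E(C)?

A (staggered): CH3(0°)/Cl(60°) gauche 2.6; Ph(120°)/Cl(60°) gauche 4.1; Ph(120°)/CH2Cl(180°) gauche 5.2; tBu(240°)/CH2Cl(180°) gauche 5.7 → 17.6 kJ/mol.
C (eclipsed): CH3(0°)/H(0°) eclipsed 6.5; Ph(120°)/Cl(120°) eclipsed 12.2; tBu(240°)/CH2Cl(240°) eclipsed 19.6 → 38.3 kJ/mol.
E(A) − E(C) = 17.6 − 38.3 = -20.7 kJ/mol.

-20.7 kJ/mol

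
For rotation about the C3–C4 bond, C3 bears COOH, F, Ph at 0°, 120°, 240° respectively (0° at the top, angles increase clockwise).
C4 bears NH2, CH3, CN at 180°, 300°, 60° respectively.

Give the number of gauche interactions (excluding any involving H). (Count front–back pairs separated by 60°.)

6

Non-H gauche pairs: COOH(0°)/CH3(300°); COOH(0°)/CN(60°); F(120°)/NH2(180°); F(120°)/CN(60°); Ph(240°)/NH2(180°); Ph(240°)/CH3(300°) — 6 interactions.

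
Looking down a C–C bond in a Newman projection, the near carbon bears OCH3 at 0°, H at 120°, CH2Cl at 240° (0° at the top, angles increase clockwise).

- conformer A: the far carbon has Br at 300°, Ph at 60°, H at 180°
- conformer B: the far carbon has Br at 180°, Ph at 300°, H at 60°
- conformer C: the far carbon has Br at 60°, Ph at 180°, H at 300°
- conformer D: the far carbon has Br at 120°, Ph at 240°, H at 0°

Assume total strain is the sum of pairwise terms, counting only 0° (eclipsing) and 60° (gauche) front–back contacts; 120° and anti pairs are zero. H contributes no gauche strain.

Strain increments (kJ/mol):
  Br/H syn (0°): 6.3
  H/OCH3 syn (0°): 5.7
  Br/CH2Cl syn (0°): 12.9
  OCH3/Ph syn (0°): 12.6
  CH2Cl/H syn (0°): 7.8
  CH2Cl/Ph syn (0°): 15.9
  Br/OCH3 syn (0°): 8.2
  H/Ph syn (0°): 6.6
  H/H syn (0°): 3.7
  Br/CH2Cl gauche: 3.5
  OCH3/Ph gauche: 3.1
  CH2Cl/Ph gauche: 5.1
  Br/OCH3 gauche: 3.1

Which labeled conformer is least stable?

A is staggered. OCH3 at 0° is gauche with Br at 300° (3.1); OCH3 at 0° is gauche with Ph at 60° (3.1); CH2Cl at 240° is gauche with Br at 300° (3.5). Total 9.7 kJ/mol.
B is staggered. OCH3 at 0° is gauche with Ph at 300° (3.1); CH2Cl at 240° is gauche with Br at 180° (3.5); CH2Cl at 240° is gauche with Ph at 300° (5.1). Total 11.7 kJ/mol.
C is staggered. OCH3 at 0° is gauche with Br at 60° (3.1); CH2Cl at 240° is gauche with Ph at 180° (5.1). Total 8.2 kJ/mol.
D is eclipsed. OCH3 at 0° is eclipsed with H at 0° (5.7); H at 120° is eclipsed with Br at 120° (6.3); CH2Cl at 240° is eclipsed with Ph at 240° (15.9). Total 27.9 kJ/mol.
D has the highest total (27.9 kJ/mol).

D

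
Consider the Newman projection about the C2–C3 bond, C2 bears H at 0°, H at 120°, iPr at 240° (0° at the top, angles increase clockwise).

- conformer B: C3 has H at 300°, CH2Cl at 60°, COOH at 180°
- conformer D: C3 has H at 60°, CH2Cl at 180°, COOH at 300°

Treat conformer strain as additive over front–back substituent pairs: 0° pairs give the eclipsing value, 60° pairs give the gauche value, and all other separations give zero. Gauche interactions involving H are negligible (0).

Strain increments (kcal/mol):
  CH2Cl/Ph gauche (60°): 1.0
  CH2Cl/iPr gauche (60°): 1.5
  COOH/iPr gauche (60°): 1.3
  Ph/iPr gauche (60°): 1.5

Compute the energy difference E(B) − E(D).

B is staggered. iPr at 240° is gauche with COOH at 180° (1.3). Total 1.3 kcal/mol.
D is staggered. iPr at 240° is gauche with CH2Cl at 180° (1.5); iPr at 240° is gauche with COOH at 300° (1.3). Total 2.8 kcal/mol.
E(B) − E(D) = 1.3 − 2.8 = -1.5 kcal/mol.

-1.5 kcal/mol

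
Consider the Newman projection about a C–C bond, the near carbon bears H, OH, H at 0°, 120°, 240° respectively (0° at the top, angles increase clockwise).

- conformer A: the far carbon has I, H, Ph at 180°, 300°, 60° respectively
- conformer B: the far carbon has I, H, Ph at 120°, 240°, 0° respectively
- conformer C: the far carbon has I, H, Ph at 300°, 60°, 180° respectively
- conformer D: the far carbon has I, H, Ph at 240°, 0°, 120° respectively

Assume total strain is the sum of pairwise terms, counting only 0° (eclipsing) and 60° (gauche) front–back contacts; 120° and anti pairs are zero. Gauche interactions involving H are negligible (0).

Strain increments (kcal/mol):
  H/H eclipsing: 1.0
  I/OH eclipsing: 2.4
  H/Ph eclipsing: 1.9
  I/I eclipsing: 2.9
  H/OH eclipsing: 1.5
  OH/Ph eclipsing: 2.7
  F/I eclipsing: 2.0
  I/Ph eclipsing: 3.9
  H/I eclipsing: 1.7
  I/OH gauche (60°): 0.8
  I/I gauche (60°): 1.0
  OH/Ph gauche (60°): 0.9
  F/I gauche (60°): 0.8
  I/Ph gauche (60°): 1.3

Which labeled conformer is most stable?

A (staggered): OH–I gauche, OH–Ph gauche; 0.8 + 0.9 = 1.7 kcal/mol.
B (eclipsed): H–Ph eclipsed, OH–I eclipsed, H–H eclipsed; 1.9 + 2.4 + 1.0 = 5.3 kcal/mol.
C (staggered): OH–Ph gauche; 0.9 = 0.9 kcal/mol.
D (eclipsed): H–H eclipsed, OH–Ph eclipsed, H–I eclipsed; 1.0 + 2.7 + 1.7 = 5.4 kcal/mol.
C has the lowest total (0.9 kcal/mol).

C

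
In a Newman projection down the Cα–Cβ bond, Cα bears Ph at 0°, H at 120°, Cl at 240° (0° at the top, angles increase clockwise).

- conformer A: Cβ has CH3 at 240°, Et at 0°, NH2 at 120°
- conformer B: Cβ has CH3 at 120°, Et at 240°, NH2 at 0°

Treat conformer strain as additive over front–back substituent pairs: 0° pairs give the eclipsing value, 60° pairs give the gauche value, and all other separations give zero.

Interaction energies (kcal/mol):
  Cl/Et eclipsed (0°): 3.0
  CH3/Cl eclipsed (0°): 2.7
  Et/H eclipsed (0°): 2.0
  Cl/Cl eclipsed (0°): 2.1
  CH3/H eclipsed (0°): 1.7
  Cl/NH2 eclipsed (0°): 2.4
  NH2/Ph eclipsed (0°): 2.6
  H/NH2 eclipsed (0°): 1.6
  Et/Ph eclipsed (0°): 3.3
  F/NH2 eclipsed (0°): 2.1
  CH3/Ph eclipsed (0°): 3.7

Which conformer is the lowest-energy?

A (eclipsed): Ph(0°)/Et(0°) eclipsed 3.3; H(120°)/NH2(120°) eclipsed 1.6; Cl(240°)/CH3(240°) eclipsed 2.7 → 7.6 kcal/mol.
B (eclipsed): Ph(0°)/NH2(0°) eclipsed 2.6; H(120°)/CH3(120°) eclipsed 1.7; Cl(240°)/Et(240°) eclipsed 3.0 → 7.3 kcal/mol.
B has the lowest total (7.3 kcal/mol).

B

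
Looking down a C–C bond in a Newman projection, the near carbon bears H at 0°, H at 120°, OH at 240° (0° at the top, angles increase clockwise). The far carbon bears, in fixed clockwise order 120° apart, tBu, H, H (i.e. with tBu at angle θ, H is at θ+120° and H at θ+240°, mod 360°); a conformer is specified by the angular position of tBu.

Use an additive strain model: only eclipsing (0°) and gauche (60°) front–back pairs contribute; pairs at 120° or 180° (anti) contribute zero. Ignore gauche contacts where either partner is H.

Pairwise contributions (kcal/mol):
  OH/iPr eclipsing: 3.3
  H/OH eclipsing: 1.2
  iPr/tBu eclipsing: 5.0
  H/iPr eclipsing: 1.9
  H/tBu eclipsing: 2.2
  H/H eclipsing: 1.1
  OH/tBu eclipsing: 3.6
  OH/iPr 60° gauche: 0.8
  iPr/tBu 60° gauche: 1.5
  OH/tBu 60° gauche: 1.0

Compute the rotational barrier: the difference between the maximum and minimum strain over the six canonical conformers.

tBu at 0° is eclipsed. H at 0° is eclipsed with tBu at 0° (2.2); H at 120° is eclipsed with H at 120° (1.1); OH at 240° is eclipsed with H at 240° (1.2). Total 4.5 kcal/mol.
tBu at 60° (staggered): no non-H gauche contacts → 0.0 kcal/mol.
tBu at 120° is eclipsed. H at 0° is eclipsed with H at 0° (1.1); H at 120° is eclipsed with tBu at 120° (2.2); OH at 240° is eclipsed with H at 240° (1.2). Total 4.5 kcal/mol.
tBu at 180° is staggered. OH at 240° is gauche with tBu at 180° (1.0). Total 1.0 kcal/mol.
tBu at 240° is eclipsed. H at 0° is eclipsed with H at 0° (1.1); H at 120° is eclipsed with H at 120° (1.1); OH at 240° is eclipsed with tBu at 240° (3.6). Total 5.8 kcal/mol.
tBu at 300° is staggered. OH at 240° is gauche with tBu at 300° (1.0). Total 1.0 kcal/mol.
Max at 240° (5.8 kcal/mol), min at 60° (0.0 kcal/mol); barrier = 5.8 kcal/mol.

5.8 kcal/mol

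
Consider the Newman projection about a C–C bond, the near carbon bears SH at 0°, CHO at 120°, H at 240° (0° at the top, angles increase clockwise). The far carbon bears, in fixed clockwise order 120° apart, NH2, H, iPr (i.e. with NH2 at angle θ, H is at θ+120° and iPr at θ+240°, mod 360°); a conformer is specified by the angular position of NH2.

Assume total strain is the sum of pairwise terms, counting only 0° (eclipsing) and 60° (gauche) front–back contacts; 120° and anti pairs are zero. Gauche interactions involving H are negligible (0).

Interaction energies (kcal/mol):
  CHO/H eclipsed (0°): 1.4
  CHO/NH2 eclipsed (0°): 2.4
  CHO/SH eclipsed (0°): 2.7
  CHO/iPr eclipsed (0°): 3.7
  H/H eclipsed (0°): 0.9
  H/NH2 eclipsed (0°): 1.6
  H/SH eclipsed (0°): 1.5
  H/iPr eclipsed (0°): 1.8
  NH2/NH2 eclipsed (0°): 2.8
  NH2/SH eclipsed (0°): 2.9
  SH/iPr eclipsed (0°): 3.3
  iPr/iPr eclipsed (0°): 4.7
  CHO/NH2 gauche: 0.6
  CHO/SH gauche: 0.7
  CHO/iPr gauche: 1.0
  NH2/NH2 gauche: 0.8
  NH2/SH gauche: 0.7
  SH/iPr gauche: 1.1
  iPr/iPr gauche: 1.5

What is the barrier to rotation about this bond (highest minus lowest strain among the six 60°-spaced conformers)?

5.1 kcal/mol

NH2 at 0° (eclipsed): SH–NH2 eclipsed, CHO–H eclipsed, H–iPr eclipsed; 2.9 + 1.4 + 1.8 = 6.1 kcal/mol.
NH2 at 60° (staggered): SH–NH2 gauche, SH–iPr gauche, CHO–NH2 gauche; 0.7 + 1.1 + 0.6 = 2.4 kcal/mol.
NH2 at 120° (eclipsed): SH–iPr eclipsed, CHO–NH2 eclipsed, H–H eclipsed; 3.3 + 2.4 + 0.9 = 6.6 kcal/mol.
NH2 at 180° (staggered): SH–iPr gauche, CHO–NH2 gauche, CHO–iPr gauche; 1.1 + 0.6 + 1.0 = 2.7 kcal/mol.
NH2 at 240° (eclipsed): SH–H eclipsed, CHO–iPr eclipsed, H–NH2 eclipsed; 1.5 + 3.7 + 1.6 = 6.8 kcal/mol.
NH2 at 300° (staggered): SH–NH2 gauche, CHO–iPr gauche; 0.7 + 1.0 = 1.7 kcal/mol.
Max at 240° (6.8 kcal/mol), min at 300° (1.7 kcal/mol); barrier = 5.1 kcal/mol.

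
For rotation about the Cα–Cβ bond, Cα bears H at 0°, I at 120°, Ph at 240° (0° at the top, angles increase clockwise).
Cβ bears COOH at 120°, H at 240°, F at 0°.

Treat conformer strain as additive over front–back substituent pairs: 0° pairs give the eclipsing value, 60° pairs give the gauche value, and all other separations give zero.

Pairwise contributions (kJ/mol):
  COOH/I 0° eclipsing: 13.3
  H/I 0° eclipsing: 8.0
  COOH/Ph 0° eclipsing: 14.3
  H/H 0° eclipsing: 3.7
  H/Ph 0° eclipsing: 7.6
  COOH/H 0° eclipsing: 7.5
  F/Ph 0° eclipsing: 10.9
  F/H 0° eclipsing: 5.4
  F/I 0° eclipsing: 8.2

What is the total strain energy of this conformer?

26.3 kJ/mol

This conformer (eclipsed): H(0°)/F(0°) eclipsed 5.4; I(120°)/COOH(120°) eclipsed 13.3; Ph(240°)/H(240°) eclipsed 7.6 → 26.3 kJ/mol.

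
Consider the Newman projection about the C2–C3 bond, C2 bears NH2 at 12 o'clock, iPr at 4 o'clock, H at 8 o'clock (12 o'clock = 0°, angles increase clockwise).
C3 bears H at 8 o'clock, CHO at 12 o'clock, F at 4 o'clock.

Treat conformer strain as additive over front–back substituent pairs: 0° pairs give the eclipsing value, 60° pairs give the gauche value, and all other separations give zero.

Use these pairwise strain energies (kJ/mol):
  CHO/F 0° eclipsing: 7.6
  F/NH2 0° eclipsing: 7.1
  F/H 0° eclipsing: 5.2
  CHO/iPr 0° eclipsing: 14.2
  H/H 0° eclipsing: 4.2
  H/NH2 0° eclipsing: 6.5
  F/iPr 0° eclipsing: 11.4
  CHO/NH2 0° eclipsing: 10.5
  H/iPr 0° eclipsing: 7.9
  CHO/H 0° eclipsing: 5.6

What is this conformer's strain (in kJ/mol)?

This conformer (eclipsed): NH2–CHO eclipsed, iPr–F eclipsed, H–H eclipsed; 10.5 + 11.4 + 4.2 = 26.1 kJ/mol.

26.1 kJ/mol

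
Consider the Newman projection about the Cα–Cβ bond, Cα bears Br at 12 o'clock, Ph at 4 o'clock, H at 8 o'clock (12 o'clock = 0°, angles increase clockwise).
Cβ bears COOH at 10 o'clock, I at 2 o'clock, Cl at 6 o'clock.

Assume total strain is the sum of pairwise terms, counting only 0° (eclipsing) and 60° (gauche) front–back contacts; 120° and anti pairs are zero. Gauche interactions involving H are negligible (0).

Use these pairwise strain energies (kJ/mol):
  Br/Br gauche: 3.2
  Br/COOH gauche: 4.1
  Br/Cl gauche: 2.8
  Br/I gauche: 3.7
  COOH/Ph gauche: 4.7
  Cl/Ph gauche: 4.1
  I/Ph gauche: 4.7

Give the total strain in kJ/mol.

16.6 kJ/mol

This conformer (staggered): Br(0°)/COOH(300°) gauche 4.1; Br(0°)/I(60°) gauche 3.7; Ph(120°)/I(60°) gauche 4.7; Ph(120°)/Cl(180°) gauche 4.1 → 16.6 kJ/mol.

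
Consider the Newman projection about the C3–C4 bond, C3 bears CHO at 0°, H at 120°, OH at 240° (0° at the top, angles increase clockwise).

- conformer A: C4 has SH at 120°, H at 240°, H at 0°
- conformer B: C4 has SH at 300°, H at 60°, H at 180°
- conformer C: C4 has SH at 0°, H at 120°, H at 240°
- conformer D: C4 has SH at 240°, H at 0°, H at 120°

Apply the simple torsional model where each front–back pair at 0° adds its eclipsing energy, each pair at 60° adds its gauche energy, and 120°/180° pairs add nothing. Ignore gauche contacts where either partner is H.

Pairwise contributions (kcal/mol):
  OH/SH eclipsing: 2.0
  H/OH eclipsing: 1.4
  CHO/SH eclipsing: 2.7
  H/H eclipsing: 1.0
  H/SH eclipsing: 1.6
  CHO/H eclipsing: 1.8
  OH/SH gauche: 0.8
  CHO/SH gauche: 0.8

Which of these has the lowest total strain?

B

A (eclipsed): CHO–H eclipsed, H–SH eclipsed, OH–H eclipsed; 1.8 + 1.6 + 1.4 = 4.8 kcal/mol.
B (staggered): CHO–SH gauche, OH–SH gauche; 0.8 + 0.8 = 1.6 kcal/mol.
C (eclipsed): CHO–SH eclipsed, H–H eclipsed, OH–H eclipsed; 2.7 + 1.0 + 1.4 = 5.1 kcal/mol.
D (eclipsed): CHO–H eclipsed, H–H eclipsed, OH–SH eclipsed; 1.8 + 1.0 + 2.0 = 4.8 kcal/mol.
B has the lowest total (1.6 kcal/mol).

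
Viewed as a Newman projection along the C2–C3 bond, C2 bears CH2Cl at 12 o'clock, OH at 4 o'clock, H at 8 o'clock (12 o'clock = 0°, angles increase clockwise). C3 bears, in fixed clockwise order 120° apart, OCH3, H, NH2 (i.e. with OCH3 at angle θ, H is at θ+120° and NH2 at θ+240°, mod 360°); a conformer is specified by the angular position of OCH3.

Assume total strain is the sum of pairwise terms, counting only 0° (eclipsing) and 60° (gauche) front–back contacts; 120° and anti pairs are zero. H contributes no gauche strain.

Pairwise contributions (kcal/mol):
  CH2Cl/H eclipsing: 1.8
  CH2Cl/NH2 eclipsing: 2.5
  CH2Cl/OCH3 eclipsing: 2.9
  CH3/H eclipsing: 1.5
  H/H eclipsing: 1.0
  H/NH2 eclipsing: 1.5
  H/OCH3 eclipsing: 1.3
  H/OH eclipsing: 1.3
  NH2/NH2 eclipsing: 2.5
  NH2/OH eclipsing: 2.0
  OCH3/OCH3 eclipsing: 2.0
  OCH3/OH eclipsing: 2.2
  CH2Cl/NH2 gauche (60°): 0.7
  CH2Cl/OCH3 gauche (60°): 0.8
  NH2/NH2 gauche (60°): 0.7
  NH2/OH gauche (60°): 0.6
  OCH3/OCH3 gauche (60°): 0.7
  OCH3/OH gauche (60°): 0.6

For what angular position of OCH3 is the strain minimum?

OCH3 at 0° (eclipsed): CH2Cl(0°)/OCH3(0°) eclipsed 2.9; OH(120°)/H(120°) eclipsed 1.3; H(240°)/NH2(240°) eclipsed 1.5 → 5.7 kcal/mol.
OCH3 at 60° (staggered): CH2Cl(0°)/OCH3(60°) gauche 0.8; CH2Cl(0°)/NH2(300°) gauche 0.7; OH(120°)/OCH3(60°) gauche 0.6 → 2.1 kcal/mol.
OCH3 at 120° (eclipsed): CH2Cl(0°)/NH2(0°) eclipsed 2.5; OH(120°)/OCH3(120°) eclipsed 2.2; H(240°)/H(240°) eclipsed 1.0 → 5.7 kcal/mol.
OCH3 at 180° (staggered): CH2Cl(0°)/NH2(60°) gauche 0.7; OH(120°)/OCH3(180°) gauche 0.6; OH(120°)/NH2(60°) gauche 0.6 → 1.9 kcal/mol.
OCH3 at 240° (eclipsed): CH2Cl(0°)/H(0°) eclipsed 1.8; OH(120°)/NH2(120°) eclipsed 2.0; H(240°)/OCH3(240°) eclipsed 1.3 → 5.1 kcal/mol.
OCH3 at 300° (staggered): CH2Cl(0°)/OCH3(300°) gauche 0.8; OH(120°)/NH2(180°) gauche 0.6 → 1.4 kcal/mol.
The minimum (1.4 kcal/mol) occurs with OCH3 at 300°.

300°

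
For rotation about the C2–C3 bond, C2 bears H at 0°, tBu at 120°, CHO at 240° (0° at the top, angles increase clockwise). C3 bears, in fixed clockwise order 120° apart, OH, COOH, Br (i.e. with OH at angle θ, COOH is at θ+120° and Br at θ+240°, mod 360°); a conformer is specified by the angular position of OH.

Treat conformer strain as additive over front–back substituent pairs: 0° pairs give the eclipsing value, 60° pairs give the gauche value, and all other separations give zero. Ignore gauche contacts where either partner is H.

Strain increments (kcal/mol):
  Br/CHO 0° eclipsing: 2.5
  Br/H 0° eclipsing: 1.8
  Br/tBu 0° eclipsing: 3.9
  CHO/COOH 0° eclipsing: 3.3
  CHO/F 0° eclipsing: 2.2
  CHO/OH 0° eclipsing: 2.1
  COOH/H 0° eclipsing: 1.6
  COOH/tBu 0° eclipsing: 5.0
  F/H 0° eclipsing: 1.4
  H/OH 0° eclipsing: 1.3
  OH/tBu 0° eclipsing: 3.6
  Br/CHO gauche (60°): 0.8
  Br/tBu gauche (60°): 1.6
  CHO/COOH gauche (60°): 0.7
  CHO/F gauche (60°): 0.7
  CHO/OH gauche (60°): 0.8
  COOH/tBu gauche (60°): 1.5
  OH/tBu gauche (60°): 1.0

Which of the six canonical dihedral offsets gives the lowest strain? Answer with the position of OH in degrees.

OH at 0° (eclipsed): H(0°)/OH(0°) eclipsed 1.3; tBu(120°)/COOH(120°) eclipsed 5.0; CHO(240°)/Br(240°) eclipsed 2.5 → 8.8 kcal/mol.
OH at 60° (staggered): tBu(120°)/OH(60°) gauche 1.0; tBu(120°)/COOH(180°) gauche 1.5; CHO(240°)/COOH(180°) gauche 0.7; CHO(240°)/Br(300°) gauche 0.8 → 4.0 kcal/mol.
OH at 120° (eclipsed): H(0°)/Br(0°) eclipsed 1.8; tBu(120°)/OH(120°) eclipsed 3.6; CHO(240°)/COOH(240°) eclipsed 3.3 → 8.7 kcal/mol.
OH at 180° (staggered): tBu(120°)/OH(180°) gauche 1.0; tBu(120°)/Br(60°) gauche 1.6; CHO(240°)/OH(180°) gauche 0.8; CHO(240°)/COOH(300°) gauche 0.7 → 4.1 kcal/mol.
OH at 240° (eclipsed): H(0°)/COOH(0°) eclipsed 1.6; tBu(120°)/Br(120°) eclipsed 3.9; CHO(240°)/OH(240°) eclipsed 2.1 → 7.6 kcal/mol.
OH at 300° (staggered): tBu(120°)/COOH(60°) gauche 1.5; tBu(120°)/Br(180°) gauche 1.6; CHO(240°)/OH(300°) gauche 0.8; CHO(240°)/Br(180°) gauche 0.8 → 4.7 kcal/mol.
The minimum (4.0 kcal/mol) occurs with OH at 60°.

60°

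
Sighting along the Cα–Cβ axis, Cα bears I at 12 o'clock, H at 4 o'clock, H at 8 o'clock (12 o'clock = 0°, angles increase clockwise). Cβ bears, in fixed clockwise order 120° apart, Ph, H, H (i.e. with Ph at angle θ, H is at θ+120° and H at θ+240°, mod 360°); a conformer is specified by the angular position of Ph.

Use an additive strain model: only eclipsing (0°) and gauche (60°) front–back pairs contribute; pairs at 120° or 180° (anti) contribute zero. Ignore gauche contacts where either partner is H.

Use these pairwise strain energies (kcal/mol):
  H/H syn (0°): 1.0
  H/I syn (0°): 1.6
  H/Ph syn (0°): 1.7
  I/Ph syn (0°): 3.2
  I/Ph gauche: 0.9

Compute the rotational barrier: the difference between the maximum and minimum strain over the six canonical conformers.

5.2 kcal/mol

Ph at 0° (eclipsed): I(0°)/Ph(0°) eclipsed 3.2; H(120°)/H(120°) eclipsed 1.0; H(240°)/H(240°) eclipsed 1.0 → 5.2 kcal/mol.
Ph at 60° (staggered): I(0°)/Ph(60°) gauche 0.9 → 0.9 kcal/mol.
Ph at 120° (eclipsed): I(0°)/H(0°) eclipsed 1.6; H(120°)/Ph(120°) eclipsed 1.7; H(240°)/H(240°) eclipsed 1.0 → 4.3 kcal/mol.
Ph at 180° (staggered): no non-H gauche contacts → 0.0 kcal/mol.
Ph at 240° (eclipsed): I(0°)/H(0°) eclipsed 1.6; H(120°)/H(120°) eclipsed 1.0; H(240°)/Ph(240°) eclipsed 1.7 → 4.3 kcal/mol.
Ph at 300° (staggered): I(0°)/Ph(300°) gauche 0.9 → 0.9 kcal/mol.
Max at 0° (5.2 kcal/mol), min at 180° (0.0 kcal/mol); barrier = 5.2 kcal/mol.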